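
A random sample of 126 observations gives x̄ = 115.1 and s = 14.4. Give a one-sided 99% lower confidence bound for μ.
μ ≥ 112.08

Lower bound (one-sided):
t* = 2.357 (one-sided for 99%)
Lower bound = x̄ - t* · s/√n = 115.1 - 2.357 · 14.4/√126 = 112.08

We are 99% confident that μ ≥ 112.08.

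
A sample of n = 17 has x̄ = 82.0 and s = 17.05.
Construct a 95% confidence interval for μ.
(73.23, 90.77)

t-interval (σ unknown):
df = n - 1 = 16
t* = 2.120 for 95% confidence

Margin of error = t* · s/√n = 2.120 · 17.05/√17 = 8.77

CI: (73.23, 90.77)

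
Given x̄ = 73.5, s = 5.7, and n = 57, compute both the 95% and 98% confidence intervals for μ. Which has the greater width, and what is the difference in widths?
98% CI is wider by 0.60

df = 56
95% CI: t* = 2.003, (71.99, 75.01), width = 2 · t* · s/√n = 3.02
98% CI: t* = 2.395, (71.69, 75.31), width = 2 · t* · s/√n = 3.62

The 98% CI is wider by 3.62 - 3.02 = 0.60.
Higher confidence requires a wider interval.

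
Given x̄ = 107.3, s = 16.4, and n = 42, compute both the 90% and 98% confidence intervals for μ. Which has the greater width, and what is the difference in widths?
98% CI is wider by 3.73

df = 41
90% CI: t* = 1.683, (103.04, 111.56), width = 2 · t* · s/√n = 8.52
98% CI: t* = 2.421, (101.17, 113.43), width = 2 · t* · s/√n = 12.25

The 98% CI is wider by 12.25 - 8.52 = 3.73.
Higher confidence requires a wider interval.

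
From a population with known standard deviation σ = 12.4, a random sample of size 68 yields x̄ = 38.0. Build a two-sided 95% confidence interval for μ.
(35.05, 40.95)

z-interval (σ known):
z* = 1.960 for 95% confidence

Margin of error = z* · σ/√n = 1.960 · 12.4/√68 = 2.95

CI: (38.0 - 2.95, 38.0 + 2.95) = (35.05, 40.95)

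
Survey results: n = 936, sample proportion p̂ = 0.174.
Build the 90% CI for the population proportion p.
(0.154, 0.194)

Proportion CI:
SE = √(p̂(1-p̂)/n) = √(0.174 · 0.826 / 936) = 0.01239

z* = 1.645
Margin = z* · SE = 1.645 · 0.01239 = 0.0204

CI: 0.174 ± 0.0204 = (0.154, 0.194)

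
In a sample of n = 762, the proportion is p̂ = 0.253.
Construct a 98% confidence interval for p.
(0.216, 0.290)

Proportion CI:
SE = √(p̂(1-p̂)/n) = √(0.253 · 0.747 / 762) = 0.01575

z* = 2.326
Margin = z* · SE = 2.326 · 0.01575 = 0.0366

CI: 0.253 ± 0.0366 = (0.216, 0.290)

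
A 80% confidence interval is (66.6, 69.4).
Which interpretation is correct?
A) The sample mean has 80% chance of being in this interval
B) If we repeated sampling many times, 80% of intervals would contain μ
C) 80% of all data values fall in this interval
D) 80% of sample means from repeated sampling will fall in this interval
B

A) Wrong — x̄ is observed and sits in the interval by construction.
B) Correct — this is the frequentist long-run coverage interpretation.
C) Wrong — a CI is about the parameter μ, not individual data values.
D) Wrong — coverage applies to intervals containing μ, not to future x̄ values.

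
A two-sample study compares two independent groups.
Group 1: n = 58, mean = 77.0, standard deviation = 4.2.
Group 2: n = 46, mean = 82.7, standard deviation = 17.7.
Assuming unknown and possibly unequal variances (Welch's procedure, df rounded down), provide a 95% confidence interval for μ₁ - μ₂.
(-11.06, -0.34)

Difference: x̄₁ - x̄₂ = -5.70
SE = √(s₁²/n₁ + s₂²/n₂) = √(4.2²/58 + 17.7²/46) = 2.6674
df = 49.03 → 49 (Welch–Satterthwaite, rounded down)
t* = 2.010

CI: -5.70 ± 2.010 · 2.6674 = -5.70 ± 5.36 = (-11.06, -0.34)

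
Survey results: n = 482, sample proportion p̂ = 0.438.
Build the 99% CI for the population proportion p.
(0.380, 0.496)

Proportion CI:
SE = √(p̂(1-p̂)/n) = √(0.438 · 0.562 / 482) = 0.02260

z* = 2.576
Margin = z* · SE = 2.576 · 0.02260 = 0.0582

CI: 0.438 ± 0.0582 = (0.380, 0.496)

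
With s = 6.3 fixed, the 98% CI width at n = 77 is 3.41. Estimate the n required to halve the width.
n ≈ 308

CI width ∝ 1/√n
To reduce width by factor 2, need √n to grow by 2 → need 2² = 4 times as many samples.

Current: n = 77, width = 3.41
New: n = 308, width ≈ 1.68

Width reduced by factor of 3.41/1.68 = 2.03.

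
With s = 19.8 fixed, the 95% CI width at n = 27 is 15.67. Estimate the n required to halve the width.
n ≈ 108

CI width ∝ 1/√n
To reduce width by factor 2, need √n to grow by 2 → need 2² = 4 times as many samples.

Current: n = 27, width = 15.67
New: n = 108, width ≈ 7.55

Width reduced by factor of 15.67/7.55 = 2.08.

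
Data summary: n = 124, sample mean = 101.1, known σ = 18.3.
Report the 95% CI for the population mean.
(97.88, 104.32)

z-interval (σ known):
z* = 1.960 for 95% confidence

Margin of error = z* · σ/√n = 1.960 · 18.3/√124 = 3.22

CI: (101.1 - 3.22, 101.1 + 3.22) = (97.88, 104.32)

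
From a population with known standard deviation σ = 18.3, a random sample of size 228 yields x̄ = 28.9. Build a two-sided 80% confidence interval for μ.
(27.35, 30.45)

z-interval (σ known):
z* = 1.282 for 80% confidence

Margin of error = z* · σ/√n = 1.282 · 18.3/√228 = 1.55

CI: (28.9 - 1.55, 28.9 + 1.55) = (27.35, 30.45)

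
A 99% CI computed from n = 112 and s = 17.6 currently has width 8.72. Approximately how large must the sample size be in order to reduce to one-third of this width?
n ≈ 1008

CI width ∝ 1/√n
To reduce width by factor 3, need √n to grow by 3 → need 3² = 9 times as many samples.

Current: n = 112, width = 8.72
New: n = 1008, width ≈ 2.86

Width reduced by factor of 8.72/2.86 = 3.05.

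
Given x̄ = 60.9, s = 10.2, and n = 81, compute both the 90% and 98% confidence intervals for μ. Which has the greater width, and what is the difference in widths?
98% CI is wider by 1.61

df = 80
90% CI: t* = 1.664, (59.01, 62.79), width = 2 · t* · s/√n = 3.77
98% CI: t* = 2.374, (58.21, 63.59), width = 2 · t* · s/√n = 5.38

The 98% CI is wider by 5.38 - 3.77 = 1.61.
Higher confidence requires a wider interval.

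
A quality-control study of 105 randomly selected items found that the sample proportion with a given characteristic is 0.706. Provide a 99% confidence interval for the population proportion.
(0.591, 0.821)

Proportion CI:
SE = √(p̂(1-p̂)/n) = √(0.706 · 0.294 / 105) = 0.04446

z* = 2.576
Margin = z* · SE = 2.576 · 0.04446 = 0.1145

CI: 0.706 ± 0.1145 = (0.591, 0.821)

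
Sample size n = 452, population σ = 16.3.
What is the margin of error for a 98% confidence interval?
Margin of error = 1.78

Margin of error = z* · σ/√n
= 2.326 · 16.3/√452
= 2.326 · 16.3/21.2603
= 1.78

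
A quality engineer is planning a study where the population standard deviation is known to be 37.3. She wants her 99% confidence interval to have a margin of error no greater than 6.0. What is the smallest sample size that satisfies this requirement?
n ≥ 257

For margin E ≤ 6.0:
n ≥ (z* · σ / E)²
n ≥ (2.576 · 37.3 / 6.0)²
n ≥ 256.45

Minimum n = 257 (rounding up)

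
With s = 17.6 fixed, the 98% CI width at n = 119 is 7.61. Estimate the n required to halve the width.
n ≈ 476

CI width ∝ 1/√n
To reduce width by factor 2, need √n to grow by 2 → need 2² = 4 times as many samples.

Current: n = 119, width = 7.61
New: n = 476, width ≈ 3.77

Width reduced by factor of 7.61/3.77 = 2.02.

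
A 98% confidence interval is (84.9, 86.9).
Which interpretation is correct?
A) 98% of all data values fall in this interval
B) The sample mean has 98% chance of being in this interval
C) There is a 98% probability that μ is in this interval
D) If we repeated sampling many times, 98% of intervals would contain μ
D

A) Wrong — a CI is about the parameter μ, not individual data values.
B) Wrong — x̄ is observed and sits in the interval by construction.
C) Wrong — μ is fixed; the randomness lives in the interval, not in μ.
D) Correct — this is the frequentist long-run coverage interpretation.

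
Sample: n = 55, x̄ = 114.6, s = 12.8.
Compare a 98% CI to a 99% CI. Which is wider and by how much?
99% CI is wider by 0.95

df = 54
98% CI: t* = 2.397, (110.46, 118.74), width = 2 · t* · s/√n = 8.27
99% CI: t* = 2.670, (109.99, 119.21), width = 2 · t* · s/√n = 9.22

The 99% CI is wider by 9.22 - 8.27 = 0.95.
Higher confidence requires a wider interval.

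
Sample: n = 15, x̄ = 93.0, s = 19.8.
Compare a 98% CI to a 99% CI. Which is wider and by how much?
99% CI is wider by 3.61

df = 14
98% CI: t* = 2.624, (79.59, 106.41), width = 2 · t* · s/√n = 26.83
99% CI: t* = 2.977, (77.78, 108.22), width = 2 · t* · s/√n = 30.44

The 99% CI is wider by 30.44 - 26.83 = 3.61.
Higher confidence requires a wider interval.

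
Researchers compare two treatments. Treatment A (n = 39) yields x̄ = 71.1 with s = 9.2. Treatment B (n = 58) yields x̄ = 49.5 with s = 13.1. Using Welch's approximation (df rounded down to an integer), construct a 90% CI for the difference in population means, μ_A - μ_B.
(17.84, 25.36)

Difference: x̄₁ - x̄₂ = 21.60
SE = √(s₁²/n₁ + s₂²/n₂) = √(9.2²/39 + 13.1²/58) = 2.2647
df = 94.79 → 94 (Welch–Satterthwaite, rounded down)
t* = 1.661

CI: 21.60 ± 1.661 · 2.2647 = 21.60 ± 3.76 = (17.84, 25.36)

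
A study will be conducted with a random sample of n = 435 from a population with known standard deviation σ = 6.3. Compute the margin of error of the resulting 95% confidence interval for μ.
Margin of error = 0.59

Margin of error = z* · σ/√n
= 1.960 · 6.3/√435
= 1.960 · 6.3/20.8567
= 0.59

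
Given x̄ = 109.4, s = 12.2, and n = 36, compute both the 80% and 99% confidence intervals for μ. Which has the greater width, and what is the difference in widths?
99% CI is wider by 5.77

df = 35
80% CI: t* = 1.306, (106.74, 112.06), width = 2 · t* · s/√n = 5.31
99% CI: t* = 2.724, (103.86, 114.94), width = 2 · t* · s/√n = 11.08

The 99% CI is wider by 11.08 - 5.31 = 5.77.
Higher confidence requires a wider interval.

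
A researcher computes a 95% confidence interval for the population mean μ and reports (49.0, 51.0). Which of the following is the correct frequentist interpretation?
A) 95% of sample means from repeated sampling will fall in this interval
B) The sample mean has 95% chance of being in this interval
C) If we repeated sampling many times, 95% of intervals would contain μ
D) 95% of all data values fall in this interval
C

A) Wrong — coverage applies to intervals containing μ, not to future x̄ values.
B) Wrong — x̄ is observed and sits in the interval by construction.
C) Correct — this is the frequentist long-run coverage interpretation.
D) Wrong — a CI is about the parameter μ, not individual data values.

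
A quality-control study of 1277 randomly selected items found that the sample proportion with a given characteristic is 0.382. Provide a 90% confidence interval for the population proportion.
(0.360, 0.404)

Proportion CI:
SE = √(p̂(1-p̂)/n) = √(0.382 · 0.618 / 1277) = 0.01360

z* = 1.645
Margin = z* · SE = 1.645 · 0.01360 = 0.0224

CI: 0.382 ± 0.0224 = (0.360, 0.404)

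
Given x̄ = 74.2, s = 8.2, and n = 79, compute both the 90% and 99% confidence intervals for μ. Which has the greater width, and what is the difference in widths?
99% CI is wider by 1.80

df = 78
90% CI: t* = 1.665, (72.66, 75.74), width = 2 · t* · s/√n = 3.07
99% CI: t* = 2.640, (71.76, 76.64), width = 2 · t* · s/√n = 4.87

The 99% CI is wider by 4.87 - 3.07 = 1.80.
Higher confidence requires a wider interval.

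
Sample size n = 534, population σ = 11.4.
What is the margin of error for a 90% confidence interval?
Margin of error = 0.81

Margin of error = z* · σ/√n
= 1.645 · 11.4/√534
= 1.645 · 11.4/23.1084
= 0.81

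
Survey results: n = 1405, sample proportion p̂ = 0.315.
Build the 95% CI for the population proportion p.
(0.291, 0.339)

Proportion CI:
SE = √(p̂(1-p̂)/n) = √(0.315 · 0.685 / 1405) = 0.01239

z* = 1.960
Margin = z* · SE = 1.960 · 0.01239 = 0.0243

CI: 0.315 ± 0.0243 = (0.291, 0.339)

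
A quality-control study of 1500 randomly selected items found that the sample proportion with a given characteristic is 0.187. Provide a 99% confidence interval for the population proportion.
(0.161, 0.213)

Proportion CI:
SE = √(p̂(1-p̂)/n) = √(0.187 · 0.813 / 1500) = 0.01007

z* = 2.576
Margin = z* · SE = 2.576 · 0.01007 = 0.0259

CI: 0.187 ± 0.0259 = (0.161, 0.213)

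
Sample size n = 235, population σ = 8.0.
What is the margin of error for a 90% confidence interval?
Margin of error = 0.86

Margin of error = z* · σ/√n
= 1.645 · 8.0/√235
= 1.645 · 8.0/15.3297
= 0.86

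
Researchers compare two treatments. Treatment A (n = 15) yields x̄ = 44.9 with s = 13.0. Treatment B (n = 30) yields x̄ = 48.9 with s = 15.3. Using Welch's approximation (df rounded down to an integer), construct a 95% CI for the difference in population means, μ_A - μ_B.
(-12.90, 4.90)

Difference: x̄₁ - x̄₂ = -4.00
SE = √(s₁²/n₁ + s₂²/n₂) = √(13.0²/15 + 15.3²/30) = 4.3669
df = 32.57 → 32 (Welch–Satterthwaite, rounded down)
t* = 2.037

CI: -4.00 ± 2.037 · 4.3669 = -4.00 ± 8.90 = (-12.90, 4.90)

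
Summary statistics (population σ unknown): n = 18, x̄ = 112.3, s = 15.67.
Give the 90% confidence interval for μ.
(105.87, 118.73)

t-interval (σ unknown):
df = n - 1 = 17
t* = 1.740 for 90% confidence

Margin of error = t* · s/√n = 1.740 · 15.67/√18 = 6.43

CI: (105.87, 118.73)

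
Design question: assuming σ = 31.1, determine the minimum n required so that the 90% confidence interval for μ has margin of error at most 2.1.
n ≥ 594

For margin E ≤ 2.1:
n ≥ (z* · σ / E)²
n ≥ (1.645 · 31.1 / 2.1)²
n ≥ 593.49

Minimum n = 594 (rounding up)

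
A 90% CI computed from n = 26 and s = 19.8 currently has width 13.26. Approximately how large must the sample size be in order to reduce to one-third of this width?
n ≈ 234

CI width ∝ 1/√n
To reduce width by factor 3, need √n to grow by 3 → need 3² = 9 times as many samples.

Current: n = 26, width = 13.26
New: n = 234, width ≈ 4.27

Width reduced by factor of 13.26/4.27 = 3.11.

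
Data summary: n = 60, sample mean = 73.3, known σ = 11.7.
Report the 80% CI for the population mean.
(71.36, 75.24)

z-interval (σ known):
z* = 1.282 for 80% confidence

Margin of error = z* · σ/√n = 1.282 · 11.7/√60 = 1.94

CI: (73.3 - 1.94, 73.3 + 1.94) = (71.36, 75.24)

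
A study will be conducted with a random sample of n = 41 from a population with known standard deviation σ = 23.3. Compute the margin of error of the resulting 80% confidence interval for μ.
Margin of error = 4.67

Margin of error = z* · σ/√n
= 1.282 · 23.3/√41
= 1.282 · 23.3/6.4031
= 4.67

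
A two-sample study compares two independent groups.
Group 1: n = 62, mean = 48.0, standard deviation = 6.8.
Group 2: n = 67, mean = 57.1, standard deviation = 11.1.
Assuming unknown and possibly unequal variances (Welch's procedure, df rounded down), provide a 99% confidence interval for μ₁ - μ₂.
(-13.31, -4.89)

Difference: x̄₁ - x̄₂ = -9.10
SE = √(s₁²/n₁ + s₂²/n₂) = √(6.8²/62 + 11.1²/67) = 1.6077
df = 110.69 → 110 (Welch–Satterthwaite, rounded down)
t* = 2.621

CI: -9.10 ± 2.621 · 1.6077 = -9.10 ± 4.21 = (-13.31, -4.89)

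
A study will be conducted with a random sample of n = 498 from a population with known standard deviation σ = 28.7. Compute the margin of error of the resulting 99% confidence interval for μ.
Margin of error = 3.31

Margin of error = z* · σ/√n
= 2.576 · 28.7/√498
= 2.576 · 28.7/22.3159
= 3.31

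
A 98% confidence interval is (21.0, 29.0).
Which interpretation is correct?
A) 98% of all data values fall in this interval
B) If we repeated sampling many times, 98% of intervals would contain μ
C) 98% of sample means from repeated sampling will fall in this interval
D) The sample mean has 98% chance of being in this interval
B

A) Wrong — a CI is about the parameter μ, not individual data values.
B) Correct — this is the frequentist long-run coverage interpretation.
C) Wrong — coverage applies to intervals containing μ, not to future x̄ values.
D) Wrong — x̄ is observed and sits in the interval by construction.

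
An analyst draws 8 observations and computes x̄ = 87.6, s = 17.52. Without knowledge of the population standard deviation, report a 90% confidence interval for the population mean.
(75.86, 99.34)

t-interval (σ unknown):
df = n - 1 = 7
t* = 1.895 for 90% confidence

Margin of error = t* · s/√n = 1.895 · 17.52/√8 = 11.74

CI: (75.86, 99.34)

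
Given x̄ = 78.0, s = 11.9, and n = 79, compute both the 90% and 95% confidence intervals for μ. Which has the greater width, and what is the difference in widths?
95% CI is wider by 0.87

df = 78
90% CI: t* = 1.665, (75.77, 80.23), width = 2 · t* · s/√n = 4.46
95% CI: t* = 1.991, (75.33, 80.67), width = 2 · t* · s/√n = 5.33

The 95% CI is wider by 5.33 - 4.46 = 0.87.
Higher confidence requires a wider interval.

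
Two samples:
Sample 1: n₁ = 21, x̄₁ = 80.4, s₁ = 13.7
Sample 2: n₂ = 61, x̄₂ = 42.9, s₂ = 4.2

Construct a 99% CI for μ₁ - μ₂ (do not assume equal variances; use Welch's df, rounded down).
(28.90, 46.10)

Difference: x̄₁ - x̄₂ = 37.50
SE = √(s₁²/n₁ + s₂²/n₂) = √(13.7²/21 + 4.2²/61) = 3.0376
df = 21.31 → 21 (Welch–Satterthwaite, rounded down)
t* = 2.831

CI: 37.50 ± 2.831 · 3.0376 = 37.50 ± 8.60 = (28.90, 46.10)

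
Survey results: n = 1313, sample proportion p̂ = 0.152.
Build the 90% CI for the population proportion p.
(0.136, 0.168)

Proportion CI:
SE = √(p̂(1-p̂)/n) = √(0.152 · 0.848 / 1313) = 0.00991

z* = 1.645
Margin = z* · SE = 1.645 · 0.00991 = 0.0163

CI: 0.152 ± 0.0163 = (0.136, 0.168)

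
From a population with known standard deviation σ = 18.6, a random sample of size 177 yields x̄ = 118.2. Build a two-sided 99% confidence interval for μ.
(114.60, 121.80)

z-interval (σ known):
z* = 2.576 for 99% confidence

Margin of error = z* · σ/√n = 2.576 · 18.6/√177 = 3.60

CI: (118.2 - 3.60, 118.2 + 3.60) = (114.60, 121.80)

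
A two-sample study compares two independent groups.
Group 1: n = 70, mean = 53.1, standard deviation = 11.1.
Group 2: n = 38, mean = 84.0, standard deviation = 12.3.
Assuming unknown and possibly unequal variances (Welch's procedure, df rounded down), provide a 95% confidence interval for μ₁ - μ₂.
(-35.68, -26.12)

Difference: x̄₁ - x̄₂ = -30.90
SE = √(s₁²/n₁ + s₂²/n₂) = √(11.1²/70 + 12.3²/38) = 2.3961
df = 69.65 → 69 (Welch–Satterthwaite, rounded down)
t* = 1.995

CI: -30.90 ± 1.995 · 2.3961 = -30.90 ± 4.78 = (-35.68, -26.12)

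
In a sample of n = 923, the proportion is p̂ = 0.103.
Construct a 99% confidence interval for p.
(0.077, 0.129)

Proportion CI:
SE = √(p̂(1-p̂)/n) = √(0.103 · 0.897 / 923) = 0.01000

z* = 2.576
Margin = z* · SE = 2.576 · 0.01000 = 0.0258

CI: 0.103 ± 0.0258 = (0.077, 0.129)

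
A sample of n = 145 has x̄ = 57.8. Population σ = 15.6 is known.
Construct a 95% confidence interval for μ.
(55.26, 60.34)

z-interval (σ known):
z* = 1.960 for 95% confidence

Margin of error = z* · σ/√n = 1.960 · 15.6/√145 = 2.54

CI: (57.8 - 2.54, 57.8 + 2.54) = (55.26, 60.34)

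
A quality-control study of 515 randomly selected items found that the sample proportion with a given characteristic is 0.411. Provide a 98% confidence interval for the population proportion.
(0.361, 0.461)

Proportion CI:
SE = √(p̂(1-p̂)/n) = √(0.411 · 0.589 / 515) = 0.02168

z* = 2.326
Margin = z* · SE = 2.326 · 0.02168 = 0.0504

CI: 0.411 ± 0.0504 = (0.361, 0.461)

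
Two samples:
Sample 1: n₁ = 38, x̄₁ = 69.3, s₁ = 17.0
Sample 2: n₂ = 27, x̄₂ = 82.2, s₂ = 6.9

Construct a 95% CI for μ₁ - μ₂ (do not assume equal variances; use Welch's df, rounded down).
(-19.04, -6.76)

Difference: x̄₁ - x̄₂ = -12.90
SE = √(s₁²/n₁ + s₂²/n₂) = √(17.0²/38 + 6.9²/27) = 3.0608
df = 52.16 → 52 (Welch–Satterthwaite, rounded down)
t* = 2.007

CI: -12.90 ± 2.007 · 3.0608 = -12.90 ± 6.14 = (-19.04, -6.76)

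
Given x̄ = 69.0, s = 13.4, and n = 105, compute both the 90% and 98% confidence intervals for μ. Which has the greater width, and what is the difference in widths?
98% CI is wider by 1.84

df = 104
90% CI: t* = 1.660, (66.83, 71.17), width = 2 · t* · s/√n = 4.34
98% CI: t* = 2.363, (65.91, 72.09), width = 2 · t* · s/√n = 6.18

The 98% CI is wider by 6.18 - 4.34 = 1.84.
Higher confidence requires a wider interval.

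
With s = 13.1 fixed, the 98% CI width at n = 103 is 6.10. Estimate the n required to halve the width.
n ≈ 412

CI width ∝ 1/√n
To reduce width by factor 2, need √n to grow by 2 → need 2² = 4 times as many samples.

Current: n = 103, width = 6.10
New: n = 412, width ≈ 3.01

Width reduced by factor of 6.10/3.01 = 2.03.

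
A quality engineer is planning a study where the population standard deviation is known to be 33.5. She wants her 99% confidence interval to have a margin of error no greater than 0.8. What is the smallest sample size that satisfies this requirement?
n ≥ 11636

For margin E ≤ 0.8:
n ≥ (z* · σ / E)²
n ≥ (2.576 · 33.5 / 0.8)²
n ≥ 11635.94

Minimum n = 11636 (rounding up)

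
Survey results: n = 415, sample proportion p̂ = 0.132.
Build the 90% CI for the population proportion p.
(0.105, 0.159)

Proportion CI:
SE = √(p̂(1-p̂)/n) = √(0.132 · 0.868 / 415) = 0.01662

z* = 1.645
Margin = z* · SE = 1.645 · 0.01662 = 0.0273

CI: 0.132 ± 0.0273 = (0.105, 0.159)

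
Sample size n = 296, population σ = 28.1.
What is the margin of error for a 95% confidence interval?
Margin of error = 3.20

Margin of error = z* · σ/√n
= 1.960 · 28.1/√296
= 1.960 · 28.1/17.2047
= 3.20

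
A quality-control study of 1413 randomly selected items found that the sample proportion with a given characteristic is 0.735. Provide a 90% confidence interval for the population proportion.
(0.716, 0.754)

Proportion CI:
SE = √(p̂(1-p̂)/n) = √(0.735 · 0.265 / 1413) = 0.01174

z* = 1.645
Margin = z* · SE = 1.645 · 0.01174 = 0.0193

CI: 0.735 ± 0.0193 = (0.716, 0.754)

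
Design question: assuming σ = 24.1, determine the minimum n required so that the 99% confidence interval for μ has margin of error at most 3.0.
n ≥ 429

For margin E ≤ 3.0:
n ≥ (z* · σ / E)²
n ≥ (2.576 · 24.1 / 3.0)²
n ≥ 428.24

Minimum n = 429 (rounding up)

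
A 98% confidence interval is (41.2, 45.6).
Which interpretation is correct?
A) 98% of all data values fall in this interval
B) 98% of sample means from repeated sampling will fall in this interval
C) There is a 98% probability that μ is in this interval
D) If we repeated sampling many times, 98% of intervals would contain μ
D

A) Wrong — a CI is about the parameter μ, not individual data values.
B) Wrong — coverage applies to intervals containing μ, not to future x̄ values.
C) Wrong — μ is fixed; the randomness lives in the interval, not in μ.
D) Correct — this is the frequentist long-run coverage interpretation.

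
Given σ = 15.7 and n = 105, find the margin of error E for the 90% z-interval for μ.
Margin of error = 2.52

Margin of error = z* · σ/√n
= 1.645 · 15.7/√105
= 1.645 · 15.7/10.2470
= 2.52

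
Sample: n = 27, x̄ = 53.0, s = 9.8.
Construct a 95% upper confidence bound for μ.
μ ≤ 56.22

Upper bound (one-sided):
t* = 1.706 (one-sided for 95%)
Upper bound = x̄ + t* · s/√n = 53.0 + 1.706 · 9.8/√27 = 56.22

We are 95% confident that μ ≤ 56.22.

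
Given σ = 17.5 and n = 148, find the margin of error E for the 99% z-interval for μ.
Margin of error = 3.71

Margin of error = z* · σ/√n
= 2.576 · 17.5/√148
= 2.576 · 17.5/12.1655
= 3.71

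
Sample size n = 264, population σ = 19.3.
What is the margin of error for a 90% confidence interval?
Margin of error = 1.95

Margin of error = z* · σ/√n
= 1.645 · 19.3/√264
= 1.645 · 19.3/16.2481
= 1.95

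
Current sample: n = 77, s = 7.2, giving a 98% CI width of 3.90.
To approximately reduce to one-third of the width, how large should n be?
n ≈ 693

CI width ∝ 1/√n
To reduce width by factor 3, need √n to grow by 3 → need 3² = 9 times as many samples.

Current: n = 77, width = 3.90
New: n = 693, width ≈ 1.28

Width reduced by factor of 3.90/1.28 = 3.05.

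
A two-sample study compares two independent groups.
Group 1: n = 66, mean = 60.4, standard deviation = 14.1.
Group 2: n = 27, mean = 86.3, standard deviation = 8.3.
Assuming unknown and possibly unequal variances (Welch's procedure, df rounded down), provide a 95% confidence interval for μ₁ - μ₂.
(-30.59, -21.21)

Difference: x̄₁ - x̄₂ = -25.90
SE = √(s₁²/n₁ + s₂²/n₂) = √(14.1²/66 + 8.3²/27) = 2.3588
df = 79.38 → 79 (Welch–Satterthwaite, rounded down)
t* = 1.990

CI: -25.90 ± 1.990 · 2.3588 = -25.90 ± 4.69 = (-30.59, -21.21)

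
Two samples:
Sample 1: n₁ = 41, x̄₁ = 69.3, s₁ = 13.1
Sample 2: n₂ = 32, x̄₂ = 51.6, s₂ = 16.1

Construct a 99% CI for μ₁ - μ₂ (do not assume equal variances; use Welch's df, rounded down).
(8.37, 27.03)

Difference: x̄₁ - x̄₂ = 17.70
SE = √(s₁²/n₁ + s₂²/n₂) = √(13.1²/41 + 16.1²/32) = 3.5051
df = 59.09 → 59 (Welch–Satterthwaite, rounded down)
t* = 2.662

CI: 17.70 ± 2.662 · 3.5051 = 17.70 ± 9.33 = (8.37, 27.03)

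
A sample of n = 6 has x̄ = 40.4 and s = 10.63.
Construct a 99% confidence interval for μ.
(22.90, 57.90)

t-interval (σ unknown):
df = n - 1 = 5
t* = 4.032 for 99% confidence

Margin of error = t* · s/√n = 4.032 · 10.63/√6 = 17.50

CI: (22.90, 57.90)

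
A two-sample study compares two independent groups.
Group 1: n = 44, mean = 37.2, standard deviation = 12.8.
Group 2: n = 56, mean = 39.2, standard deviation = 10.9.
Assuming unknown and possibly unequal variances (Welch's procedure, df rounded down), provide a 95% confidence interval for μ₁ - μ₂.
(-6.81, 2.81)

Difference: x̄₁ - x̄₂ = -2.00
SE = √(s₁²/n₁ + s₂²/n₂) = √(12.8²/44 + 10.9²/56) = 2.4177
df = 84.51 → 84 (Welch–Satterthwaite, rounded down)
t* = 1.989

CI: -2.00 ± 1.989 · 2.4177 = -2.00 ± 4.81 = (-6.81, 2.81)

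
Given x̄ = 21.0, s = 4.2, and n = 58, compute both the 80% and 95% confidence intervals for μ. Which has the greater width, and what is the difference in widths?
95% CI is wider by 0.78

df = 57
80% CI: t* = 1.297, (20.28, 21.72), width = 2 · t* · s/√n = 1.43
95% CI: t* = 2.002, (19.90, 22.10), width = 2 · t* · s/√n = 2.21

The 95% CI is wider by 2.21 - 1.43 = 0.78.
Higher confidence requires a wider interval.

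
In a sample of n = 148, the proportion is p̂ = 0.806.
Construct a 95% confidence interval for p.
(0.742, 0.870)

Proportion CI:
SE = √(p̂(1-p̂)/n) = √(0.806 · 0.194 / 148) = 0.03250

z* = 1.960
Margin = z* · SE = 1.960 · 0.03250 = 0.0637

CI: 0.806 ± 0.0637 = (0.742, 0.870)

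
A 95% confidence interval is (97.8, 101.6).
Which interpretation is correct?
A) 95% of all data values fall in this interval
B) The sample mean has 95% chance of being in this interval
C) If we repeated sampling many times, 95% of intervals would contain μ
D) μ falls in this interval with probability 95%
C

A) Wrong — a CI is about the parameter μ, not individual data values.
B) Wrong — x̄ is observed and sits in the interval by construction.
C) Correct — this is the frequentist long-run coverage interpretation.
D) Wrong — μ is fixed; the randomness lives in the interval, not in μ.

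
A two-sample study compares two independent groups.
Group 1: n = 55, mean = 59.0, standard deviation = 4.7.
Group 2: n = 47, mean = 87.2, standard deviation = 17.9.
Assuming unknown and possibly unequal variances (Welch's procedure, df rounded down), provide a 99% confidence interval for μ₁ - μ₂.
(-35.39, -21.01)

Difference: x̄₁ - x̄₂ = -28.20
SE = √(s₁²/n₁ + s₂²/n₂) = √(4.7²/55 + 17.9²/47) = 2.6868
df = 51.43 → 51 (Welch–Satterthwaite, rounded down)
t* = 2.676

CI: -28.20 ± 2.676 · 2.6868 = -28.20 ± 7.19 = (-35.39, -21.01)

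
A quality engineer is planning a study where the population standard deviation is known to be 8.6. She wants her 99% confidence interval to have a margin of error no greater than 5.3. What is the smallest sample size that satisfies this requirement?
n ≥ 18

For margin E ≤ 5.3:
n ≥ (z* · σ / E)²
n ≥ (2.576 · 8.6 / 5.3)²
n ≥ 17.47

Minimum n = 18 (rounding up)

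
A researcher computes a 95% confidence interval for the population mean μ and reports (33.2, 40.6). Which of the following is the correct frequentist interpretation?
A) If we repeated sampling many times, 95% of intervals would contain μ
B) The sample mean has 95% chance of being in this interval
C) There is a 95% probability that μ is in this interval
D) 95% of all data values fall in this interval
A

A) Correct — this is the frequentist long-run coverage interpretation.
B) Wrong — x̄ is observed and sits in the interval by construction.
C) Wrong — μ is fixed; the randomness lives in the interval, not in μ.
D) Wrong — a CI is about the parameter μ, not individual data values.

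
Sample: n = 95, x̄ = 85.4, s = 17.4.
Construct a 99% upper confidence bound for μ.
μ ≤ 89.63

Upper bound (one-sided):
t* = 2.367 (one-sided for 99%)
Upper bound = x̄ + t* · s/√n = 85.4 + 2.367 · 17.4/√95 = 89.63

We are 99% confident that μ ≤ 89.63.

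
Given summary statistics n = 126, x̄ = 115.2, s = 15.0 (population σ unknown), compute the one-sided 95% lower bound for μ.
μ ≥ 112.99

Lower bound (one-sided):
t* = 1.657 (one-sided for 95%)
Lower bound = x̄ - t* · s/√n = 115.2 - 1.657 · 15.0/√126 = 112.99

We are 95% confident that μ ≥ 112.99.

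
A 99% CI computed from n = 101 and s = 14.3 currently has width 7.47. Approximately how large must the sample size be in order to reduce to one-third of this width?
n ≈ 909

CI width ∝ 1/√n
To reduce width by factor 3, need √n to grow by 3 → need 3² = 9 times as many samples.

Current: n = 101, width = 7.47
New: n = 909, width ≈ 2.45

Width reduced by factor of 7.47/2.45 = 3.05.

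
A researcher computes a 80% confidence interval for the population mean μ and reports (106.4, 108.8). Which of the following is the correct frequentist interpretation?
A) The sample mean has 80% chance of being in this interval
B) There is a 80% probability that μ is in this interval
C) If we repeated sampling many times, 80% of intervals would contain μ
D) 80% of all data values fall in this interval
C

A) Wrong — x̄ is observed and sits in the interval by construction.
B) Wrong — μ is fixed; the randomness lives in the interval, not in μ.
C) Correct — this is the frequentist long-run coverage interpretation.
D) Wrong — a CI is about the parameter μ, not individual data values.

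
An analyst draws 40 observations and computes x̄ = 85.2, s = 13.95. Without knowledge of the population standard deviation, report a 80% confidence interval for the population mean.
(82.32, 88.08)

t-interval (σ unknown):
df = n - 1 = 39
t* = 1.304 for 80% confidence

Margin of error = t* · s/√n = 1.304 · 13.95/√40 = 2.88

CI: (82.32, 88.08)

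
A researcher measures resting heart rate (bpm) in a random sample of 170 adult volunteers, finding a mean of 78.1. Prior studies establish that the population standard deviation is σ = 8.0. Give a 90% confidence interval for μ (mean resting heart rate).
(77.09, 79.11)

z-interval (σ known):
z* = 1.645 for 90% confidence

Margin of error = z* · σ/√n = 1.645 · 8.0/√170 = 1.01

CI: (78.1 - 1.01, 78.1 + 1.01) = (77.09, 79.11)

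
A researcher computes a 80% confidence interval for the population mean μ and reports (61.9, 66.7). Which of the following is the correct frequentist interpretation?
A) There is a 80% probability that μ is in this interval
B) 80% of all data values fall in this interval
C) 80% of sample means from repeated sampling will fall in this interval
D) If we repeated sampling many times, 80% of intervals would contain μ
D

A) Wrong — μ is fixed; the randomness lives in the interval, not in μ.
B) Wrong — a CI is about the parameter μ, not individual data values.
C) Wrong — coverage applies to intervals containing μ, not to future x̄ values.
D) Correct — this is the frequentist long-run coverage interpretation.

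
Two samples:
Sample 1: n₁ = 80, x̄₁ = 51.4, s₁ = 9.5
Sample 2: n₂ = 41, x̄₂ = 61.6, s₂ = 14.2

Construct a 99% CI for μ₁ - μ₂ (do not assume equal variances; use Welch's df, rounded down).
(-16.75, -3.65)

Difference: x̄₁ - x̄₂ = -10.20
SE = √(s₁²/n₁ + s₂²/n₂) = √(9.5²/80 + 14.2²/41) = 2.4589
df = 58.89 → 58 (Welch–Satterthwaite, rounded down)
t* = 2.663

CI: -10.20 ± 2.663 · 2.4589 = -10.20 ± 6.55 = (-16.75, -3.65)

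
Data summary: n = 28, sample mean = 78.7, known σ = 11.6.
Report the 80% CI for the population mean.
(75.89, 81.51)

z-interval (σ known):
z* = 1.282 for 80% confidence

Margin of error = z* · σ/√n = 1.282 · 11.6/√28 = 2.81

CI: (78.7 - 2.81, 78.7 + 2.81) = (75.89, 81.51)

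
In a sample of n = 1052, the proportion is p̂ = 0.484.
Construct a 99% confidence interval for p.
(0.444, 0.524)

Proportion CI:
SE = √(p̂(1-p̂)/n) = √(0.484 · 0.516 / 1052) = 0.01541

z* = 2.576
Margin = z* · SE = 2.576 · 0.01541 = 0.0397

CI: 0.484 ± 0.0397 = (0.444, 0.524)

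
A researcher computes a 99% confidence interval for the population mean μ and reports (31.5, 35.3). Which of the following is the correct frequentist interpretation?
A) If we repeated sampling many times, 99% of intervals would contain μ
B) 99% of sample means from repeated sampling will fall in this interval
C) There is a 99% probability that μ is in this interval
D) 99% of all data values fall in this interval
A

A) Correct — this is the frequentist long-run coverage interpretation.
B) Wrong — coverage applies to intervals containing μ, not to future x̄ values.
C) Wrong — μ is fixed; the randomness lives in the interval, not in μ.
D) Wrong — a CI is about the parameter μ, not individual data values.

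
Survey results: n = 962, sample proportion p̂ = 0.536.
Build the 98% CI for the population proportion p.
(0.499, 0.573)

Proportion CI:
SE = √(p̂(1-p̂)/n) = √(0.536 · 0.464 / 962) = 0.01608

z* = 2.326
Margin = z* · SE = 2.326 · 0.01608 = 0.0374

CI: 0.536 ± 0.0374 = (0.499, 0.573)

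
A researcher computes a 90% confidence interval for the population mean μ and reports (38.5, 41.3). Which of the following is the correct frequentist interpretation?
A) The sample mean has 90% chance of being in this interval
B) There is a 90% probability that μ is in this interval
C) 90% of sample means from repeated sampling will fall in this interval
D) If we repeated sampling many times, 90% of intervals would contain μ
D

A) Wrong — x̄ is observed and sits in the interval by construction.
B) Wrong — μ is fixed; the randomness lives in the interval, not in μ.
C) Wrong — coverage applies to intervals containing μ, not to future x̄ values.
D) Correct — this is the frequentist long-run coverage interpretation.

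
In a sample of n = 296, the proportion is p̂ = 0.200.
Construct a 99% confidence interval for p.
(0.140, 0.260)

Proportion CI:
SE = √(p̂(1-p̂)/n) = √(0.200 · 0.800 / 296) = 0.02325

z* = 2.576
Margin = z* · SE = 2.576 · 0.02325 = 0.0599

CI: 0.200 ± 0.0599 = (0.140, 0.260)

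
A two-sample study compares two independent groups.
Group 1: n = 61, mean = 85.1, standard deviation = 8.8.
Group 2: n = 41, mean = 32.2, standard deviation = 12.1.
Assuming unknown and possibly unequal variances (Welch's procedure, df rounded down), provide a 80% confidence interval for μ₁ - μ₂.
(50.05, 55.75)

Difference: x̄₁ - x̄₂ = 52.90
SE = √(s₁²/n₁ + s₂²/n₂) = √(8.8²/61 + 12.1²/41) = 2.2001
df = 67.78 → 67 (Welch–Satterthwaite, rounded down)
t* = 1.294

CI: 52.90 ± 1.294 · 2.2001 = 52.90 ± 2.85 = (50.05, 55.75)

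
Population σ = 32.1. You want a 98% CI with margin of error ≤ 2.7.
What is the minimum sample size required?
n ≥ 765

For margin E ≤ 2.7:
n ≥ (z* · σ / E)²
n ≥ (2.326 · 32.1 / 2.7)²
n ≥ 764.72

Minimum n = 765 (rounding up)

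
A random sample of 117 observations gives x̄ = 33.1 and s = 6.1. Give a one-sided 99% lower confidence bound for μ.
μ ≥ 31.77

Lower bound (one-sided):
t* = 2.359 (one-sided for 99%)
Lower bound = x̄ - t* · s/√n = 33.1 - 2.359 · 6.1/√117 = 31.77

We are 99% confident that μ ≥ 31.77.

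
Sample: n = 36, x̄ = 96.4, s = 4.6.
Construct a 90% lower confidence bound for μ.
μ ≥ 95.40

Lower bound (one-sided):
t* = 1.306 (one-sided for 90%)
Lower bound = x̄ - t* · s/√n = 96.4 - 1.306 · 4.6/√36 = 95.40

We are 90% confident that μ ≥ 95.40.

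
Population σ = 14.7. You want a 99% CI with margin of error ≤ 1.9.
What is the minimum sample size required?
n ≥ 398

For margin E ≤ 1.9:
n ≥ (z* · σ / E)²
n ≥ (2.576 · 14.7 / 1.9)²
n ≥ 397.21

Minimum n = 398 (rounding up)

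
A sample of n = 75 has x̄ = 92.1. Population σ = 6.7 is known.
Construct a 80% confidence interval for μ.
(91.11, 93.09)

z-interval (σ known):
z* = 1.282 for 80% confidence

Margin of error = z* · σ/√n = 1.282 · 6.7/√75 = 0.99

CI: (92.1 - 0.99, 92.1 + 0.99) = (91.11, 93.09)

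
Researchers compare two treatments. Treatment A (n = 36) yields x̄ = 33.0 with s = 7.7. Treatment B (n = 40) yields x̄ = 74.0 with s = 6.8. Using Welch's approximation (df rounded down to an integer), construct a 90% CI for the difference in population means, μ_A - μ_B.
(-43.79, -38.21)

Difference: x̄₁ - x̄₂ = -41.00
SE = √(s₁²/n₁ + s₂²/n₂) = √(7.7²/36 + 6.8²/40) = 1.6742
df = 70.30 → 70 (Welch–Satterthwaite, rounded down)
t* = 1.667

CI: -41.00 ± 1.667 · 1.6742 = -41.00 ± 2.79 = (-43.79, -38.21)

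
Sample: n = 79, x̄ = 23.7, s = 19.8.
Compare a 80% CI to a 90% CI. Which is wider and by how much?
90% CI is wider by 1.66

df = 78
80% CI: t* = 1.292, (20.82, 26.58), width = 2 · t* · s/√n = 5.76
90% CI: t* = 1.665, (19.99, 27.41), width = 2 · t* · s/√n = 7.42

The 90% CI is wider by 7.42 - 5.76 = 1.66.
Higher confidence requires a wider interval.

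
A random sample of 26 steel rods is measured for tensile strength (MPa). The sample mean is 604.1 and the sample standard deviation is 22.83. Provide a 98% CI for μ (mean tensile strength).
(592.97, 615.23)

t-interval (σ unknown):
df = n - 1 = 25
t* = 2.485 for 98% confidence

Margin of error = t* · s/√n = 2.485 · 22.83/√26 = 11.13

CI: (592.97, 615.23)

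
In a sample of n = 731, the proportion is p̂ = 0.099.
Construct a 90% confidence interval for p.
(0.081, 0.117)

Proportion CI:
SE = √(p̂(1-p̂)/n) = √(0.099 · 0.901 / 731) = 0.01105

z* = 1.645
Margin = z* · SE = 1.645 · 0.01105 = 0.0182

CI: 0.099 ± 0.0182 = (0.081, 0.117)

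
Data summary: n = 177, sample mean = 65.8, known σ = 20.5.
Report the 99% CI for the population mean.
(61.83, 69.77)

z-interval (σ known):
z* = 2.576 for 99% confidence

Margin of error = z* · σ/√n = 2.576 · 20.5/√177 = 3.97

CI: (65.8 - 3.97, 65.8 + 3.97) = (61.83, 69.77)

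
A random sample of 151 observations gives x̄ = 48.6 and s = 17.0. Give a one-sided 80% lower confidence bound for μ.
μ ≥ 47.43

Lower bound (one-sided):
t* = 0.844 (one-sided for 80%)
Lower bound = x̄ - t* · s/√n = 48.6 - 0.844 · 17.0/√151 = 47.43

We are 80% confident that μ ≥ 47.43.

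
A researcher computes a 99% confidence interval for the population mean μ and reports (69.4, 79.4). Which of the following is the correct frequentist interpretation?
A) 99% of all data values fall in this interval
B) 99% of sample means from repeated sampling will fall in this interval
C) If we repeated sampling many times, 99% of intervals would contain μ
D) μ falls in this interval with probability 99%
C

A) Wrong — a CI is about the parameter μ, not individual data values.
B) Wrong — coverage applies to intervals containing μ, not to future x̄ values.
C) Correct — this is the frequentist long-run coverage interpretation.
D) Wrong — μ is fixed; the randomness lives in the interval, not in μ.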